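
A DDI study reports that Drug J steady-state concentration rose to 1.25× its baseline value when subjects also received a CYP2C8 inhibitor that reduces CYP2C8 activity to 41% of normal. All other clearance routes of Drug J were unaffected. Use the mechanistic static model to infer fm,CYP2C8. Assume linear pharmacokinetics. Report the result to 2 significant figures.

0.34

Write x for the fraction cleared via CYP2C8. The observed steady-state concentration change means clearance fell to 1/1.25 = 0.8 of baseline.
Only the CYP2C8 route changed, so 0.8 = x·0.41 + (1 − x), giving x = 0.34.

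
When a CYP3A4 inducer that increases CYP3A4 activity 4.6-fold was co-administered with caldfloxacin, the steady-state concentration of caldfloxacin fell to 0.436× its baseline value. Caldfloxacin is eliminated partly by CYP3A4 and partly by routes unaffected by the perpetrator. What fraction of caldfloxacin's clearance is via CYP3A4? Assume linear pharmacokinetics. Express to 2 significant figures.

0.36

Let fm be the CYP3A4 fraction. New clearance relative to baseline = fm × 4.6 + (1 − fm).
Steady-state concentration ratio = 1 / (new CL fraction), so new CL fraction = 1 / 0.436 = 2.294.
fm × 4.6 + 1 − fm = 2.294  ⇒  fm × (4.6 − 1) = 1.294  ⇒  fm = 0.36.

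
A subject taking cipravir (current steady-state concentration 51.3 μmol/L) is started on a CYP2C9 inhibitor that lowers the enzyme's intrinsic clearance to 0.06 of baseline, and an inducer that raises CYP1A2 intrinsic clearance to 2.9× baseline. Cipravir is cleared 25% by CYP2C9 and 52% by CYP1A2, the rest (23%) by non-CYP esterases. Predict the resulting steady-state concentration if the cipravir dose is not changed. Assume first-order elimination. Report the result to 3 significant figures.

29.3 μmol/L

The CYP2C9 pathway (25% of clearance) falls to 0.06× activity: 0.25 × 0.06 = 0.015.
The CYP1A2 pathway (52% of clearance) increases to 2.9× activity: 0.52 × 2.9 = 1.508.
Non-CYP routes (23%) are unchanged.
Relative clearance = 0.015 + 1.508 + 0.23 = 1.753.
Dividing the baseline by the relative clearance: 51.3 / 1.753 = 29.3 μmol/L.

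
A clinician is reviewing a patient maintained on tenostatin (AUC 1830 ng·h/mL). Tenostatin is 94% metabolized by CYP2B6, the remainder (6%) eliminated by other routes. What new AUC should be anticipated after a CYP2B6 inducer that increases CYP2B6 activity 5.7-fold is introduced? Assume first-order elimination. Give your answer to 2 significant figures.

The CYP2B6 pathway (94% of clearance) is boosted to 5.7× activity: 0.94 × 5.7 = 5.358.
Non-CYP routes (6%) are unchanged.
CL_new/CL_old = 5.358 + 0.06 = 5.418.
With dosing unchanged, AUC scales as 1/CL: 1830 / 5.418 = 3.4 × 10² ng·h/mL.

3.4 × 10² ng·h/mL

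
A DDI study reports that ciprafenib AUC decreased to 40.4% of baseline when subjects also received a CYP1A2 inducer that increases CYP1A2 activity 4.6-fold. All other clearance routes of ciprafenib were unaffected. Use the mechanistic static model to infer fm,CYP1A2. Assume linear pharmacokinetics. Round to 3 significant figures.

0.410

Let fm be the CYP1A2 fraction. New clearance relative to baseline = fm × 4.6 + (1 − fm).
AUC ratio = 1 / (new CL fraction), so new CL fraction = 1 / 0.404 = 2.475.
fm × 4.6 + 1 − fm = 2.475  ⇒  fm × (4.6 − 1) = 1.475  ⇒  fm = 0.410.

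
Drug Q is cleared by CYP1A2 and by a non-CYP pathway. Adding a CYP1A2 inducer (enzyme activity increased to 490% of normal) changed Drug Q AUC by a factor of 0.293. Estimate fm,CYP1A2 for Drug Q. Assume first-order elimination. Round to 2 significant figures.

0.62

CL'/CL = 1 / 0.293 = 3.413
4.9·fm + (1 − fm) = 3.413
fm = (3.413 − 1) / (4.9 − 1) = 0.62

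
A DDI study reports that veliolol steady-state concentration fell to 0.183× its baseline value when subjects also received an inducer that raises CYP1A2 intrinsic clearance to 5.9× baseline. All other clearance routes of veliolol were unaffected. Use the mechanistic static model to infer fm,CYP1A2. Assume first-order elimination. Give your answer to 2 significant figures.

0.91

CL'/CL = 1 / 0.183 = 5.464
5.9·fm + (1 − fm) = 5.464
fm = (5.464 − 1) / (5.9 − 1) = 0.91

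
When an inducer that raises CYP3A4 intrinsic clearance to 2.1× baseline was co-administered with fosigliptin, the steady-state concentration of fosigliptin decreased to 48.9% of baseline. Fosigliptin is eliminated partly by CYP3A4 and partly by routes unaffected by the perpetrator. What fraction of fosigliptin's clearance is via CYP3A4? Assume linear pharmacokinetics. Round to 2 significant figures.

0.95

Write x for the fraction cleared via CYP3A4. The observed steady-state concentration change means clearance rose to 1/0.489 = 2.045 of baseline.
Setting x·2.1 + (1 − x) = 2.045 and solving: x = (2.045 − 1)/(2.1 − 1) = 0.95.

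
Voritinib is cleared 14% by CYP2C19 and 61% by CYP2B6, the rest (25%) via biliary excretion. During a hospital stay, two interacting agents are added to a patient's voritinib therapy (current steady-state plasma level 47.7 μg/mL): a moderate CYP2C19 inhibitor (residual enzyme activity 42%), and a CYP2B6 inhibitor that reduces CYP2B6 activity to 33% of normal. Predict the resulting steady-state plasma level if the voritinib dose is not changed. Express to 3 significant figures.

The CYP2C19 pathway (14% of clearance) falls to 0.42× activity: 0.14 × 0.42 = 0.0588.
The CYP2B6 pathway (61% of clearance) falls to 0.33× activity: 0.61 × 0.33 = 0.2013.
The remaining 25% of clearance is unaffected.
CL_new/CL_old = 0.0588 + 0.2013 + 0.25 = 0.5101.
Dividing the baseline by the relative clearance: 47.7 / 0.5101 = 93.5 μg/mL.

93.5 μg/mL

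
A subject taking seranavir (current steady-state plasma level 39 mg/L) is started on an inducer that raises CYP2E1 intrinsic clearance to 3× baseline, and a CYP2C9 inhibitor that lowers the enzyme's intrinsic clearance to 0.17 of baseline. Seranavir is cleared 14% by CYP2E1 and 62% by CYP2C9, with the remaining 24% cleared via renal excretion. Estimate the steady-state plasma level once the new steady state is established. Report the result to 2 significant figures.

The CYP2E1 pathway (14% of clearance) increases to 3× activity: 0.14 × 3 = 0.42.
The CYP2C9 pathway (62% of clearance) falls to 0.17× activity: 0.62 × 0.17 = 0.1054.
The remaining 24% of clearance is unaffected.
New clearance relative to baseline: 0.42 + 0.1054 + 0.24 = 0.7654.
Dividing the baseline by the relative clearance: 39 / 0.7654 = 51 mg/L.

51 mg/L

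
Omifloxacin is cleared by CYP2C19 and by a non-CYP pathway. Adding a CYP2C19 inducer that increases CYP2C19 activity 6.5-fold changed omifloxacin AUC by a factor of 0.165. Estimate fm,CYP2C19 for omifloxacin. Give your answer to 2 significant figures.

Let x = fm,CYP2C19. Because AUC ∝ 1/CL, relative clearance rose to 1/0.165 = 6.061.
Only the CYP2C19 route changed, so 6.061 = x·6.5 + (1 − x), giving x = 0.92.

0.92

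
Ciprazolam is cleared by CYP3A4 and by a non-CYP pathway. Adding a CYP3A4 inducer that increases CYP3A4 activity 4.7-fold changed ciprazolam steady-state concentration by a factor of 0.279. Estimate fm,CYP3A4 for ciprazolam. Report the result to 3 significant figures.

CL'/CL = 1 / 0.279 = 3.584
4.7·fm + (1 − fm) = 3.584
fm = (3.584 − 1) / (4.7 − 1) = 0.698

0.698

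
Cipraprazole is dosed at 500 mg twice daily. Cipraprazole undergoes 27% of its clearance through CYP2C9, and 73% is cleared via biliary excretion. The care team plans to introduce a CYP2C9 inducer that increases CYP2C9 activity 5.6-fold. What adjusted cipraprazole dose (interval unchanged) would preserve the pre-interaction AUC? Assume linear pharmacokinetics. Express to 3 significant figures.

1.12 × 10³ mg

The CYP2C9 pathway (27% of clearance) increases to 5.6× activity: 0.27 × 5.6 = 1.512.
Non-CYP routes (73%) are unchanged.
Relative clearance = 1.512 + 0.73 = 2.242.
Css,avg = (dose rate)/CL, so holding Css fixed requires dose ∝ CL: 500 × 2.242 = 1.12 × 10³ mg.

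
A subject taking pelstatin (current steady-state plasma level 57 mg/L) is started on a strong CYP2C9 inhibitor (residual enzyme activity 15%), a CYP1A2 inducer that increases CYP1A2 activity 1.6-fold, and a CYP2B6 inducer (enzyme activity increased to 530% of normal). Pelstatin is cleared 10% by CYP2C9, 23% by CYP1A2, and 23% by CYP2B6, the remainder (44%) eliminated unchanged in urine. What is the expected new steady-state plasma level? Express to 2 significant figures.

28 mg/L

The CYP2C9 pathway (10% of clearance) is reduced to 0.15× activity: 0.1 × 0.15 = 0.015.
The CYP1A2 pathway (23% of clearance) rises to 1.6× activity: 0.23 × 1.6 = 0.368.
The CYP2B6 pathway (23% of clearance) increases to 5.3× activity: 0.23 × 5.3 = 1.219.
Non-CYP routes (44%) are unchanged.
New clearance relative to baseline: 0.015 + 0.368 + 1.219 + 0.44 = 2.042.
Steady-state plasma level ∝ 1/CL: new value = 57 / 2.042 = 28 mg/L.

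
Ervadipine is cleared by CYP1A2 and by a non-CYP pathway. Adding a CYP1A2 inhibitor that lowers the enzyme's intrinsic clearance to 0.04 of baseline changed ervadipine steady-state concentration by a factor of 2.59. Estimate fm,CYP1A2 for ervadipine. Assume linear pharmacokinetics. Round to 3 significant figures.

0.639

Let fm be the CYP1A2 fraction. New clearance relative to baseline = fm × 0.04 + (1 − fm).
Steady-state concentration ratio = 1 / (new CL fraction), so new CL fraction = 1 / 2.59 = 0.3861.
fm × 0.04 + 1 − fm = 0.3861  ⇒  fm × (0.04 − 1) = −0.6139  ⇒  fm = 0.639.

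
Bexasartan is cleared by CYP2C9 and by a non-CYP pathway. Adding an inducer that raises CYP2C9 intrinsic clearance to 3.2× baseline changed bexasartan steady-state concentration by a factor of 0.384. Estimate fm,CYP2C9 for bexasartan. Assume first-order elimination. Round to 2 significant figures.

0.73

CL'/CL = 1 / 0.384 = 2.604
3.2·fm + (1 − fm) = 2.604
fm = (2.604 − 1) / (3.2 − 1) = 0.73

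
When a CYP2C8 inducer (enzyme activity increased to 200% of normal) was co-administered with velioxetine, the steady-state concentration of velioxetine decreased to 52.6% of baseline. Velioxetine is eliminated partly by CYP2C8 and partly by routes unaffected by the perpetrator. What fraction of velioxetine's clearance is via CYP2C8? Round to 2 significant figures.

Let fm be the CYP2C8 fraction. New clearance relative to baseline = fm × 2 + (1 − fm).
Steady-state concentration ratio = 1 / (new CL fraction), so new CL fraction = 1 / 0.526 = 1.901.
fm × 2 + 1 − fm = 1.901  ⇒  fm × (2 − 1) = 0.9011  ⇒  fm = 0.90.

0.90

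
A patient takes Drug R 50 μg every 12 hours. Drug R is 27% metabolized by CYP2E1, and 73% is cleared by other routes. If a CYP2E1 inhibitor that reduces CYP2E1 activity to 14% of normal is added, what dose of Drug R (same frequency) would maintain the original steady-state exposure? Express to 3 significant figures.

CYP2E1: 0.27 × 0.14 = 0.0378
Other: 0.73 (unchanged)
Relative clearance = 0.0378 + 0.73 = 0.7678.
Exposure is unchanged when dose changes in proportion to clearance. New dose = 50 μg × 0.7678 = 38.4 μg.

38.4 μg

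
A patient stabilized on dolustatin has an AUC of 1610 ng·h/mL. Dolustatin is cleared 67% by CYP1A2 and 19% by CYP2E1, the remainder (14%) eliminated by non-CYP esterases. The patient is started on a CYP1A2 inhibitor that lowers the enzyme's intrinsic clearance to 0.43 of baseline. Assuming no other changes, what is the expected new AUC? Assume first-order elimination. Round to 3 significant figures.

CYP1A2: 0.67 × 0.43 = 0.2881
CYP2E1: 0.19 (unchanged)
Other: 0.14 (unchanged)
CL_new/CL_old = 0.2881 + 0.19 + 0.14 = 0.6181.
AUC ∝ 1/CL, so new value = 1610 / 0.6181 = 2.60 × 10³ ng·h/mL.

2.60 × 10³ ng·h/mL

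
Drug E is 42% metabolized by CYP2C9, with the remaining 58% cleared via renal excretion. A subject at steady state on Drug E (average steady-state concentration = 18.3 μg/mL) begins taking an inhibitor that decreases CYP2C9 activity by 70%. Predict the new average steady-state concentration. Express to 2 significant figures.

The CYP2C9 pathway (42% of clearance) is reduced to 0.3× activity: 0.42 × 0.3 = 0.126.
The remaining 58% of clearance is unaffected.
New clearance relative to baseline: 0.126 + 0.58 = 0.706.
Average steady-state concentration ∝ 1/CL, so new value = 18.3 / 0.706 = 26 μg/mL.

26 μg/mL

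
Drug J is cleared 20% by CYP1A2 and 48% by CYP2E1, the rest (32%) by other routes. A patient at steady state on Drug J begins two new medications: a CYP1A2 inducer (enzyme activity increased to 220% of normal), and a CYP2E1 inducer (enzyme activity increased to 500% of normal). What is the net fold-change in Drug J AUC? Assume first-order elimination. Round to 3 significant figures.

The CYP1A2 pathway (20% of clearance) rises to 2.2× activity: 0.2 × 2.2 = 0.44.
The CYP2E1 pathway (48% of clearance) is boosted to 5× activity: 0.48 × 5 = 2.4.
Non-CYP routes (32%) are unchanged.
Relative clearance = 0.44 + 2.4 + 0.32 = 3.16.
Because AUC varies inversely with clearance, the combined effect is 1 / 3.16 = 0.316.

0.316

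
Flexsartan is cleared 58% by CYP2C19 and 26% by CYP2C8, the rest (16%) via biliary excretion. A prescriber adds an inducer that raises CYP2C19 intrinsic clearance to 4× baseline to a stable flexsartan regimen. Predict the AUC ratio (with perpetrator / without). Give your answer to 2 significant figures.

The CYP2C19 pathway (58% of clearance) rises to 4× activity: 0.58 × 4 = 2.32.
CYP2C8 (26%) and the residual 16% are unaffected.
CL_new/CL_old = 2.32 + 0.26 + 0.16 = 2.74.
AUC is inversely proportional to clearance, so the fold-change is 1 / 2.74 = 0.36.

0.36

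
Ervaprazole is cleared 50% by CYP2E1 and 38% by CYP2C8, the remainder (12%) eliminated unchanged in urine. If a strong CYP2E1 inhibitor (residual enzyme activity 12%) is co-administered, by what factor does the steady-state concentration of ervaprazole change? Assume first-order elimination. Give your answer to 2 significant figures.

1.8

CYP2E1: 0.5 × 0.12 = 0.06
CYP2C8: 0.38 (unchanged)
Other: 0.12 (unchanged)
Relative clearance = 0.06 + 0.38 + 0.12 = 0.56.
Steady-state concentration ratio = CL_old/CL_new = 1 / 0.56 = 1.8.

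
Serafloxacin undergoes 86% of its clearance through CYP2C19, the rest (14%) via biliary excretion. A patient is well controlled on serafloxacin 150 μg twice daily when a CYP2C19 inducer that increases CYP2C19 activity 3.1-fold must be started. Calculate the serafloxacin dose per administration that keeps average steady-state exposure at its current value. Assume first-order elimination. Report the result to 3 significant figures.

421 μg

The CYP2C19 pathway (86% of clearance) rises to 3.1× activity: 0.86 × 3.1 = 2.666.
The remaining 14% of clearance is unaffected.
Relative clearance = 2.666 + 0.14 = 2.806.
To maintain the same steady-state level, dose must scale with clearance: new dose = 150 × 2.806 = 421 μg.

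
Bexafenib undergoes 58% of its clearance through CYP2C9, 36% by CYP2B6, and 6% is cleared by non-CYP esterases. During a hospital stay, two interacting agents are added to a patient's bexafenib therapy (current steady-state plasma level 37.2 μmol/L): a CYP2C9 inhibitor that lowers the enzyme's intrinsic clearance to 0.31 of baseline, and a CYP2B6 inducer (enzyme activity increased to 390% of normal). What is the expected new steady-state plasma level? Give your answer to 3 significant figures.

22.6 μmol/L

The CYP2C9 pathway (58% of clearance) is reduced to 0.31× activity: 0.58 × 0.31 = 0.1798.
The CYP2B6 pathway (36% of clearance) increases to 3.9× activity: 0.36 × 3.9 = 1.404.
The remaining 6% of clearance is unaffected.
Relative clearance = 0.1798 + 1.404 + 0.06 = 1.6438.
Dividing the baseline by the relative clearance: 37.2 / 1.6438 = 22.6 μmol/L.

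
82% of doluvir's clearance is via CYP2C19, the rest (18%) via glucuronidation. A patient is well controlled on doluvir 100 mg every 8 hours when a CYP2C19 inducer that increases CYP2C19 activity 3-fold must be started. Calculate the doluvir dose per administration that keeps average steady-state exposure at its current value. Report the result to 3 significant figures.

CYP2C19: 0.82 × 3 = 2.46
Other: 0.18 (unchanged)
Relative clearance = 2.46 + 0.18 = 2.64.
Exposure is unchanged when dose changes in proportion to clearance. New dose = 100 mg × 2.64 = 264 mg.

264 mg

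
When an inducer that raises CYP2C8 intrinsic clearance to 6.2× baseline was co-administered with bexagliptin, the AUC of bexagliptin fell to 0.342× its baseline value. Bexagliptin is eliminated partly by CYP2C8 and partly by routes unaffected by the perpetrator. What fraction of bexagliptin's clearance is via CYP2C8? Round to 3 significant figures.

0.370

Let fm be the CYP2C8 fraction. New clearance relative to baseline = fm × 6.2 + (1 − fm).
AUC ratio = 1 / (new CL fraction), so new CL fraction = 1 / 0.342 = 2.924.
fm × 6.2 + 1 − fm = 2.924  ⇒  fm × (6.2 − 1) = 1.924  ⇒  fm = 0.370.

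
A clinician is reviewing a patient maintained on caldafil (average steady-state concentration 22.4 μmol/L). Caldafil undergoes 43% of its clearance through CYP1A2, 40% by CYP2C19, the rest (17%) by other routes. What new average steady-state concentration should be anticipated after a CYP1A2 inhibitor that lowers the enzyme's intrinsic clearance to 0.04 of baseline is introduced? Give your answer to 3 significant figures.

38.1 μmol/L

CYP1A2: 0.43 × 0.04 = 0.0172
CYP2C19: 0.4 (unchanged)
Other: 0.17 (unchanged)
New clearance relative to baseline: 0.0172 + 0.4 + 0.17 = 0.5872.
Average steady-state concentration ∝ 1/CL, so new value = 22.4 / 0.5872 = 38.1 μmol/L.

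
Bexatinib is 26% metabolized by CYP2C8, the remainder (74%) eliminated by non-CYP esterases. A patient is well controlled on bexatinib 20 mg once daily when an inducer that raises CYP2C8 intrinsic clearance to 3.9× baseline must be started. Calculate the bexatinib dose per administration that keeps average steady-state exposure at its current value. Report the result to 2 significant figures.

CYP2C8: 0.26 × 3.9 = 1.014
Other: 0.74 (unchanged)
New clearance relative to baseline: 1.014 + 0.74 = 1.754.
To maintain the same steady-state level, dose must scale with clearance: new dose = 20 × 1.754 = 35 mg.

35 mg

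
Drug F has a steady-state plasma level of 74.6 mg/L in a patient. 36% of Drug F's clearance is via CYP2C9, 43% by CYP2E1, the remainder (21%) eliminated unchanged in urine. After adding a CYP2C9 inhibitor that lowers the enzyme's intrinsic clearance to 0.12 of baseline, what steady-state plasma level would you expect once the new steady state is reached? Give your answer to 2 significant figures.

1.1 × 10² mg/L

CYP2C9: 0.36 × 0.12 = 0.0432
CYP2E1: 0.43 (unchanged)
Other: 0.21 (unchanged)
CL_new/CL_old = 0.0432 + 0.43 + 0.21 = 0.6832.
New steady-state plasma level = baseline ÷ relative clearance = 74.6 / 0.6832 = 1.1 × 10² mg/L.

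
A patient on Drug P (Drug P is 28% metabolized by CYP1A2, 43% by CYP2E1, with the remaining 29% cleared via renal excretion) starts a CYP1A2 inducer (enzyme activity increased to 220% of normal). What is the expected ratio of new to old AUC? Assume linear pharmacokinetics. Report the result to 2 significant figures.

0.75

The CYP1A2 pathway (28% of clearance) rises to 2.2× activity: 0.28 × 2.2 = 0.616.
CYP2E1 (43%) and the residual 29% are unaffected.
CL_new/CL_old = 0.616 + 0.43 + 0.29 = 1.336.
Since AUC ∝ 1/CL, the ratio is 1 / 1.336 = 0.75.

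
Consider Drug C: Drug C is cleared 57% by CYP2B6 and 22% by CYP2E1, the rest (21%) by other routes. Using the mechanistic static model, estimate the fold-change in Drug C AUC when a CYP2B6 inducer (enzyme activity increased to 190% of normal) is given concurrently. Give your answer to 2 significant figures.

The CYP2B6 pathway (57% of clearance) increases to 1.9× activity: 0.57 × 1.9 = 1.083.
CYP2E1 (22%) and the residual 21% are unaffected.
New clearance relative to baseline: 1.083 + 0.22 + 0.21 = 1.513.
AUC ratio = CL_old/CL_new = 1 / 1.513 = 0.66.

0.66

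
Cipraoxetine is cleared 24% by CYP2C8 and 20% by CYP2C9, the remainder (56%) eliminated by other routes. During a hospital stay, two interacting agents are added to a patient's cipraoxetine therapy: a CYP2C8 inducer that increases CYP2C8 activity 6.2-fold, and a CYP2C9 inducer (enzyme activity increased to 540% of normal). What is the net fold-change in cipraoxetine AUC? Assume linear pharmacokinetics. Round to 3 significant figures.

0.320

The CYP2C8 pathway (24% of clearance) rises to 6.2× activity: 0.24 × 6.2 = 1.488.
The CYP2C9 pathway (20% of clearance) rises to 5.4× activity: 0.2 × 5.4 = 1.08.
The remaining 56% of clearance is unaffected.
New clearance relative to baseline: 1.488 + 1.08 + 0.56 = 3.128.
Because AUC varies inversely with clearance, the combined effect is 1 / 3.128 = 0.320.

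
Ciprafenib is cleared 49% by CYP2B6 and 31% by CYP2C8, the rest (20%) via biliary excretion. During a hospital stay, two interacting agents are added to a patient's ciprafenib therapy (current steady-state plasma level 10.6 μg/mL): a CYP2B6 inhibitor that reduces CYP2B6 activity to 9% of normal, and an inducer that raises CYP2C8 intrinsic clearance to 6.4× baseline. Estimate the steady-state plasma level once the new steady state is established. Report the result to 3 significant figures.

4.76 μg/mL

The CYP2B6 pathway (49% of clearance) is reduced to 0.09× activity: 0.49 × 0.09 = 0.0441.
The CYP2C8 pathway (31% of clearance) is boosted to 6.4× activity: 0.31 × 6.4 = 1.984.
Non-CYP routes (20%) are unchanged.
New clearance relative to baseline: 0.0441 + 1.984 + 0.2 = 2.2281.
Dividing the baseline by the relative clearance: 10.6 / 2.2281 = 4.76 μg/mL.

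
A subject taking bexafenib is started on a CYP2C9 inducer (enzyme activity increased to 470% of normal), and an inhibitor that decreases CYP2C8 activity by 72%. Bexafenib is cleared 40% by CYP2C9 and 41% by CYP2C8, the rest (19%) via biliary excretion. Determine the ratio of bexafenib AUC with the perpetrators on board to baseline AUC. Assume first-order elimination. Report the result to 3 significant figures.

0.458

The CYP2C9 pathway (40% of clearance) is boosted to 4.7× activity: 0.4 × 4.7 = 1.88.
The CYP2C8 pathway (41% of clearance) drops to 0.28× activity: 0.41 × 0.28 = 0.1148.
The remaining 19% of clearance is unaffected.
New clearance relative to baseline: 1.88 + 0.1148 + 0.19 = 2.1848.
Net AUC ratio = 1 / 2.1848 = 0.458.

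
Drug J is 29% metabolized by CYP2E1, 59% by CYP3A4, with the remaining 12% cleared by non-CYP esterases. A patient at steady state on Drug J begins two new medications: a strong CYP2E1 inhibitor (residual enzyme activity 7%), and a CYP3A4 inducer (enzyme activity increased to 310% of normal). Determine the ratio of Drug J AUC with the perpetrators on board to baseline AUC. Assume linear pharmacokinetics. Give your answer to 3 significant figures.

0.508

The CYP2E1 pathway (29% of clearance) falls to 0.07× activity: 0.29 × 0.07 = 0.0203.
The CYP3A4 pathway (59% of clearance) is boosted to 3.1× activity: 0.59 × 3.1 = 1.829.
Non-CYP routes (12%) are unchanged.
New clearance relative to baseline: 0.0203 + 1.829 + 0.12 = 1.9693.
Net AUC ratio = 1 / 1.9693 = 0.508.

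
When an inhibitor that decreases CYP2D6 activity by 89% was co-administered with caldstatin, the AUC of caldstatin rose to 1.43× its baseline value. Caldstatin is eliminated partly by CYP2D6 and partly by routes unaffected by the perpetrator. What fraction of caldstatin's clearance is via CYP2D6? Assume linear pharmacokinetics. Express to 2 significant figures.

0.34

Write x for the fraction cleared via CYP2D6. The observed AUC change means clearance fell to 1/1.43 = 0.6993 of baseline.
Only the CYP2D6 route changed, so 0.6993 = x·0.11 + (1 − x), giving x = 0.34.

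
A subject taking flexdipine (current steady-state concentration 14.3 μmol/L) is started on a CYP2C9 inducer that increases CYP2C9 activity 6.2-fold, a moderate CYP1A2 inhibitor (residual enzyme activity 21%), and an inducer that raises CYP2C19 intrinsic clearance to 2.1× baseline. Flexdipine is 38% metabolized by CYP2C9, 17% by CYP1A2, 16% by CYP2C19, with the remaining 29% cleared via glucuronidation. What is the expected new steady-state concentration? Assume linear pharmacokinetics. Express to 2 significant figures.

4.7 μmol/L

The CYP2C9 pathway (38% of clearance) increases to 6.2× activity: 0.38 × 6.2 = 2.356.
The CYP1A2 pathway (17% of clearance) drops to 0.21× activity: 0.17 × 0.21 = 0.0357.
The CYP2C19 pathway (16% of clearance) is boosted to 2.1× activity: 0.16 × 2.1 = 0.336.
The remaining 29% of clearance is unaffected.
Relative clearance = 2.356 + 0.0357 + 0.336 + 0.29 = 3.0177.
Steady-state concentration ∝ 1/CL: new value = 14.3 / 3.0177 = 4.7 μmol/L.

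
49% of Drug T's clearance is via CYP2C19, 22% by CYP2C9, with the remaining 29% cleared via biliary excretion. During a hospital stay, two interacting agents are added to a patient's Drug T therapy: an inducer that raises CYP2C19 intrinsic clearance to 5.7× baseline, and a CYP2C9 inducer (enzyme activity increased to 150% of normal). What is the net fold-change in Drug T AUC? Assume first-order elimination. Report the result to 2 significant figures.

The CYP2C19 pathway (49% of clearance) is boosted to 5.7× activity: 0.49 × 5.7 = 2.793.
The CYP2C9 pathway (22% of clearance) is boosted to 1.5× activity: 0.22 × 1.5 = 0.33.
The remaining 29% of clearance is unaffected.
CL_new/CL_old = 2.793 + 0.33 + 0.29 = 3.413.
Net AUC ratio = 1 / 3.413 = 0.29.

0.29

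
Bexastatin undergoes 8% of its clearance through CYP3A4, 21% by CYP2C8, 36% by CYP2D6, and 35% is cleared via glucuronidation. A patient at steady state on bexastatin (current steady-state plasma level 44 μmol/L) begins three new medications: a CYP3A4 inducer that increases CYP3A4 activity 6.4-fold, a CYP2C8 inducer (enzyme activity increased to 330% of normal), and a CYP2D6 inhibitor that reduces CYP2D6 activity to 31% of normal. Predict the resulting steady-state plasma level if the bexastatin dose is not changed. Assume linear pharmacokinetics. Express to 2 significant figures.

The CYP3A4 pathway (8% of clearance) increases to 6.4× activity: 0.08 × 6.4 = 0.512.
The CYP2C8 pathway (21% of clearance) rises to 3.3× activity: 0.21 × 3.3 = 0.693.
The CYP2D6 pathway (36% of clearance) is reduced to 0.31× activity: 0.36 × 0.31 = 0.1116.
The remaining 35% of clearance is unaffected.
CL_new/CL_old = 0.512 + 0.693 + 0.1116 + 0.35 = 1.6666.
Dividing the baseline by the relative clearance: 44 / 1.6666 = 26 μmol/L.

26 μmol/L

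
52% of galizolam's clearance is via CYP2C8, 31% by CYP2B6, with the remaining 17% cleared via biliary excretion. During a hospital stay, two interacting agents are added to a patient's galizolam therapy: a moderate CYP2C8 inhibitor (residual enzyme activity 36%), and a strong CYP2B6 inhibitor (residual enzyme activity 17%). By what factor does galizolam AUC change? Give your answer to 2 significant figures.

2.4

The CYP2C8 pathway (52% of clearance) is reduced to 0.36× activity: 0.52 × 0.36 = 0.1872.
The CYP2B6 pathway (31% of clearance) drops to 0.17× activity: 0.31 × 0.17 = 0.0527.
The remaining 17% of clearance is unaffected.
Relative clearance = 0.1872 + 0.0527 + 0.17 = 0.4099.
Because AUC varies inversely with clearance, the combined effect is 1 / 0.4099 = 2.4.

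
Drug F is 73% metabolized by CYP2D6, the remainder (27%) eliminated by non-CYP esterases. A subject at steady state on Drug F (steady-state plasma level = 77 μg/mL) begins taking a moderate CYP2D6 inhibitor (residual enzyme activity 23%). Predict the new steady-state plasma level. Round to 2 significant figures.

The CYP2D6 pathway (73% of clearance) is reduced to 0.23× activity: 0.73 × 0.23 = 0.1679.
The remaining 27% of clearance is unaffected.
Relative clearance = 0.1679 + 0.27 = 0.4379.
New steady-state plasma level = baseline ÷ relative clearance = 77 / 0.4379 = 1.8 × 10² μg/mL.

1.8 × 10² μg/mL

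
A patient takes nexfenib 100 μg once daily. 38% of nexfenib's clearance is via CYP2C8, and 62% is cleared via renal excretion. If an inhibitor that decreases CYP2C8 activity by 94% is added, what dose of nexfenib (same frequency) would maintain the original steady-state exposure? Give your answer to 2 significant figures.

64 μg

The CYP2C8 pathway (38% of clearance) drops to 0.06× activity: 0.38 × 0.06 = 0.0228.
The remaining 62% of clearance is unaffected.
New clearance relative to baseline: 0.0228 + 0.62 = 0.6428.
Css,avg = (dose rate)/CL, so holding Css fixed requires dose ∝ CL: 100 × 0.6428 = 64 μg.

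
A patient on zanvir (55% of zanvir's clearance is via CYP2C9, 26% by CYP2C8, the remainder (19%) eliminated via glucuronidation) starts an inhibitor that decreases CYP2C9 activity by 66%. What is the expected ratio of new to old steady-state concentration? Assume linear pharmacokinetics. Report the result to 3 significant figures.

The CYP2C9 pathway (55% of clearance) is reduced to 0.34× activity: 0.55 × 0.34 = 0.187.
CYP2C8 (26%) and the residual 19% are unaffected.
Relative clearance = 0.187 + 0.26 + 0.19 = 0.637.
Since steady-state concentration ∝ 1/CL, the ratio is 1 / 0.637 = 1.57.

1.57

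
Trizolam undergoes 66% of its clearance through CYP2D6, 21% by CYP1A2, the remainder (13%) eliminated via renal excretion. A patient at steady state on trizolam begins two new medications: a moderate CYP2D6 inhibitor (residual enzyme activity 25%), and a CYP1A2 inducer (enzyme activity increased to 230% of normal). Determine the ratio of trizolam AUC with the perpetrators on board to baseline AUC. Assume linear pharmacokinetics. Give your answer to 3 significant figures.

CYP2D6: 0.66 × 0.25 = 0.165
CYP1A2: 0.21 × 2.3 = 0.483
Other: 0.13 (unchanged)
New clearance relative to baseline: 0.165 + 0.483 + 0.13 = 0.778.
Net AUC ratio = 1 / 0.778 = 1.29.

1.29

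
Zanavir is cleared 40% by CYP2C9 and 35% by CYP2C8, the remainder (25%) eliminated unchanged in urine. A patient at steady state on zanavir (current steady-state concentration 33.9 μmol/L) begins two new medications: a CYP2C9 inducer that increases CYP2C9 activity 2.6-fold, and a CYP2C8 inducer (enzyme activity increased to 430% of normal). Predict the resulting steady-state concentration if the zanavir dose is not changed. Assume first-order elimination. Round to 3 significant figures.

12.1 μmol/L

The CYP2C9 pathway (40% of clearance) is boosted to 2.6× activity: 0.4 × 2.6 = 1.04.
The CYP2C8 pathway (35% of clearance) is boosted to 4.3× activity: 0.35 × 4.3 = 1.505.
Non-CYP routes (25%) are unchanged.
Relative clearance = 1.04 + 1.505 + 0.25 = 2.795.
Steady-state concentration ∝ 1/CL: new value = 33.9 / 2.795 = 12.1 μmol/L.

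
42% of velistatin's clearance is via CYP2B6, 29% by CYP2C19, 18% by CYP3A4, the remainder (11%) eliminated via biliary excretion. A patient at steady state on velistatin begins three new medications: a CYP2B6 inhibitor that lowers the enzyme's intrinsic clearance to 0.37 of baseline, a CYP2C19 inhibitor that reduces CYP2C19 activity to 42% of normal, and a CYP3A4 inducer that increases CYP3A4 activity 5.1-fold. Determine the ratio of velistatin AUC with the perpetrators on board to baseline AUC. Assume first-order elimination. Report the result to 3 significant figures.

The CYP2B6 pathway (42% of clearance) drops to 0.37× activity: 0.42 × 0.37 = 0.1554.
The CYP2C19 pathway (29% of clearance) falls to 0.42× activity: 0.29 × 0.42 = 0.1218.
The CYP3A4 pathway (18% of clearance) is boosted to 5.1× activity: 0.18 × 5.1 = 0.918.
The remaining 11% of clearance is unaffected.
Relative clearance = 0.1554 + 0.1218 + 0.918 + 0.11 = 1.3052.
Net AUC ratio = 1 / 1.3052 = 0.766.

0.766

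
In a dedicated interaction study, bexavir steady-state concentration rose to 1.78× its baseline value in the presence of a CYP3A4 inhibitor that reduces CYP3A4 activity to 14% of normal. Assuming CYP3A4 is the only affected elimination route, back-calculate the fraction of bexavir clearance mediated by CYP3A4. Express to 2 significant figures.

0.51

CL'/CL = 1 / 1.78 = 0.5618
0.14·fm + (1 − fm) = 0.5618
fm = (0.5618 − 1) / (0.14 − 1) = 0.51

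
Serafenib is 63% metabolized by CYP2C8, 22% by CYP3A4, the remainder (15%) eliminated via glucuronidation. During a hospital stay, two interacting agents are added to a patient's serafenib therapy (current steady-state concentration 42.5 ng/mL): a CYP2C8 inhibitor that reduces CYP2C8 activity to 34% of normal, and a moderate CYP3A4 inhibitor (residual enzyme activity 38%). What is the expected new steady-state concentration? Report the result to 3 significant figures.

94.9 ng/mL

CYP2C8: 0.63 × 0.34 = 0.2142
CYP3A4: 0.22 × 0.38 = 0.0836
Other: 0.15 (unchanged)
Relative clearance = 0.2142 + 0.0836 + 0.15 = 0.4478.
Dividing the baseline by the relative clearance: 42.5 / 0.4478 = 94.9 ng/mL.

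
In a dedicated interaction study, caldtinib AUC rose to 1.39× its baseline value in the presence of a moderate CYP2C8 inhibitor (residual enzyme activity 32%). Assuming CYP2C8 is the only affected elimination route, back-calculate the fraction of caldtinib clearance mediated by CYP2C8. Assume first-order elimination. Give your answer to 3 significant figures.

0.413

Let fm be the CYP2C8 fraction. New clearance relative to baseline = fm × 0.32 + (1 − fm).
AUC ratio = 1 / (new CL fraction), so new CL fraction = 1 / 1.39 = 0.7194.
fm × 0.32 + 1 − fm = 0.7194  ⇒  fm × (0.32 − 1) = −0.2806  ⇒  fm = 0.413.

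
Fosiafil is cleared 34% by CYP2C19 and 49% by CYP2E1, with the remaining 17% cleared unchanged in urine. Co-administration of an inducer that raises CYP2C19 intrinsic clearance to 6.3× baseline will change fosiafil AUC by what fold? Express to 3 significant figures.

0.357

The CYP2C19 pathway (34% of clearance) increases to 6.3× activity: 0.34 × 6.3 = 2.142.
CYP2E1 (49%) and the residual 17% are unaffected.
New clearance relative to baseline: 2.142 + 0.49 + 0.17 = 2.802.
AUC ratio = CL_old/CL_new = 1 / 2.802 = 0.357.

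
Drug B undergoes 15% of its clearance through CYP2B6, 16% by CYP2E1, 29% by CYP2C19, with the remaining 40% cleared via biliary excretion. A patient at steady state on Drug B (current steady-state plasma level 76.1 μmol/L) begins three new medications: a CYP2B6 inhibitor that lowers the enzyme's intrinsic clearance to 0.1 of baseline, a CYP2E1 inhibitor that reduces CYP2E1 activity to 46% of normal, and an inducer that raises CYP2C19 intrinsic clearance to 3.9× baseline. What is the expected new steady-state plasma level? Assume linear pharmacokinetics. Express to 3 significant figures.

The CYP2B6 pathway (15% of clearance) falls to 0.1× activity: 0.15 × 0.1 = 0.015.
The CYP2E1 pathway (16% of clearance) drops to 0.46× activity: 0.16 × 0.46 = 0.0736.
The CYP2C19 pathway (29% of clearance) is boosted to 3.9× activity: 0.29 × 3.9 = 1.131.
The remaining 40% of clearance is unaffected.
Relative clearance = 0.015 + 0.0736 + 1.131 + 0.4 = 1.6196.
Steady-state plasma level ∝ 1/CL: new value = 76.1 / 1.6196 = 47.0 μmol/L.

47.0 μmol/L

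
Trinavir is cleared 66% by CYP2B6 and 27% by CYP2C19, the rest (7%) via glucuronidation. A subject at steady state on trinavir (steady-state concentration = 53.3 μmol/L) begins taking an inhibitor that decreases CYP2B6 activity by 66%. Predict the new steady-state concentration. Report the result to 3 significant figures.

94.4 μmol/L

CYP2B6: 0.66 × 0.34 = 0.2244
CYP2C19: 0.27 (unchanged)
Other: 0.07 (unchanged)
New clearance relative to baseline: 0.2244 + 0.27 + 0.07 = 0.5644.
Steady-state concentration ∝ 1/CL, so new value = 53.3 / 0.5644 = 94.4 μmol/L.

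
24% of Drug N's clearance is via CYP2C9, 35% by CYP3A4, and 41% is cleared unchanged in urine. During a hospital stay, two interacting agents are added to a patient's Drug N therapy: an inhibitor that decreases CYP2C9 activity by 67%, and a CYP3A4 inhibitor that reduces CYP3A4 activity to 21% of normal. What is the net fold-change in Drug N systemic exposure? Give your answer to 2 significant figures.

The CYP2C9 pathway (24% of clearance) is reduced to 0.33× activity: 0.24 × 0.33 = 0.0792.
The CYP3A4 pathway (35% of clearance) falls to 0.21× activity: 0.35 × 0.21 = 0.0735.
Non-CYP routes (41%) are unchanged.
Relative clearance = 0.0792 + 0.0735 + 0.41 = 0.5627.
Because systemic exposure varies inversely with clearance, the combined effect is 1 / 0.5627 = 1.8.

1.8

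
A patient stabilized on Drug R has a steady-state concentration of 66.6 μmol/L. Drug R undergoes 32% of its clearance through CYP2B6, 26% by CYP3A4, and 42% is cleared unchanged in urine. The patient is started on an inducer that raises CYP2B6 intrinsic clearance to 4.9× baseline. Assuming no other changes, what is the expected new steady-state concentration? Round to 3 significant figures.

The CYP2B6 pathway (32% of clearance) is boosted to 4.9× activity: 0.32 × 4.9 = 1.568.
CYP3A4 (26%) and the residual 42% are unaffected.
New clearance relative to baseline: 1.568 + 0.26 + 0.42 = 2.248.
Steady-state concentration ∝ 1/CL, so new value = 66.6 / 2.248 = 29.6 μmol/L.

29.6 μmol/L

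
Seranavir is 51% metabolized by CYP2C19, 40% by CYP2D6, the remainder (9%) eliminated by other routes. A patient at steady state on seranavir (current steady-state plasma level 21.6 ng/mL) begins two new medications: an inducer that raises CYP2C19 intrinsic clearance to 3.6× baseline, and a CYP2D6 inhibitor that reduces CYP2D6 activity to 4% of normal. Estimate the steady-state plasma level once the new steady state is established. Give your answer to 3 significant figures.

11.1 ng/mL

CYP2C19: 0.51 × 3.6 = 1.836
CYP2D6: 0.4 × 0.04 = 0.016
Other: 0.09 (unchanged)
CL_new/CL_old = 1.836 + 0.016 + 0.09 = 1.942.
Steady-state plasma level ∝ 1/CL: new value = 21.6 / 1.942 = 11.1 ng/mL.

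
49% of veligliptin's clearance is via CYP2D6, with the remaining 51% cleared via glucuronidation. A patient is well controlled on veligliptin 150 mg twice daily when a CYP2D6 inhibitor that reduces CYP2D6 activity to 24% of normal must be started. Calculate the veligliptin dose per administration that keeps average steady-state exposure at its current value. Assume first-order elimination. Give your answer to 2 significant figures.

The CYP2D6 pathway (49% of clearance) drops to 0.24× activity: 0.49 × 0.24 = 0.1176.
Non-CYP routes (51%) are unchanged.
New clearance relative to baseline: 0.1176 + 0.51 = 0.6276.
To maintain the same steady-state level, dose must scale with clearance: new dose = 150 × 0.6276 = 94 mg.

94 mg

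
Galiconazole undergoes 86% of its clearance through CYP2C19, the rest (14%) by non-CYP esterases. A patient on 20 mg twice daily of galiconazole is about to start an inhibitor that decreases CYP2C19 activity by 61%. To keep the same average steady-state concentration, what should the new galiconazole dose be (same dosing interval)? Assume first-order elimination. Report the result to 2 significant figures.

CYP2C19: 0.86 × 0.39 = 0.3354
Other: 0.14 (unchanged)
New clearance relative to baseline: 0.3354 + 0.14 = 0.4754.
Exposure is unchanged when dose changes in proportion to clearance. New dose = 20 mg × 0.4754 = 9.5 mg.

9.5 mg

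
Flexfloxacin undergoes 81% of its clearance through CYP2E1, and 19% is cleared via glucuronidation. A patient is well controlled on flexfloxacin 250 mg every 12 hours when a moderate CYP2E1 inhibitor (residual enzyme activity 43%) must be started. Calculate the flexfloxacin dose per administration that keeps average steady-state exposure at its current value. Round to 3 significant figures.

The CYP2E1 pathway (81% of clearance) is reduced to 0.43× activity: 0.81 × 0.43 = 0.3483.
The remaining 19% of clearance is unaffected.
CL_new/CL_old = 0.3483 + 0.19 = 0.5383.
Exposure is unchanged when dose changes in proportion to clearance. New dose = 250 mg × 0.5383 = 135 mg.

135 mg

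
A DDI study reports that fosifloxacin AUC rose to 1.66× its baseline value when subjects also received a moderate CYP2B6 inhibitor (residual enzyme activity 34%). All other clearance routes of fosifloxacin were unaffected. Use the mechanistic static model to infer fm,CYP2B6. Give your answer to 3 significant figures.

Call the CYP2B6 fraction fm. After the interaction, CL_new/CL_old = fm × 0.34 + (1 − fm).
AUC ratio = 1 / (new CL fraction), so new CL fraction = 1 / 1.66 = 0.6024.
fm × 0.34 + 1 − fm = 0.6024  ⇒  fm × (0.34 − 1) = −0.3976  ⇒  fm = 0.602.

0.602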